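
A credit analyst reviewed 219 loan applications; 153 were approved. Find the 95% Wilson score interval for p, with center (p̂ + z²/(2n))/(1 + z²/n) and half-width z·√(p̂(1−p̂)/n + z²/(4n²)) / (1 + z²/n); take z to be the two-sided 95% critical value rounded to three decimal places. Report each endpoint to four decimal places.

Here p̂ = 153/219 = 0.69863 and z = 1.960 (z² = 3.841600).
1 + z²/n = 1.017542.
Center = (0.69863 + 0.008771)/1.017542 = 0.69521.
Radicand: p̂(1−p̂)/n + z²/(4n²) = 0.000961398 + 0.000020025 = 0.000981423.
Half-width = 1.960·√0.000981423/1.017542 = 0.06034.
CI: 0.69521 ± 0.06034 = (0.6349, 0.7555).

(0.6349, 0.7555)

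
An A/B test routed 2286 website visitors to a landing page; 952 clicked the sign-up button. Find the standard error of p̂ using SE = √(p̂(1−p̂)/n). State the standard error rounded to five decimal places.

With x = 952 successes in n = 2286, p̂ = 0.41645.
p̂(1−p̂) = 0.41645·0.58355 = 0.243019.
SE = √(0.243019/2286) = √0.000106308 = 0.01031.

SE = 0.01031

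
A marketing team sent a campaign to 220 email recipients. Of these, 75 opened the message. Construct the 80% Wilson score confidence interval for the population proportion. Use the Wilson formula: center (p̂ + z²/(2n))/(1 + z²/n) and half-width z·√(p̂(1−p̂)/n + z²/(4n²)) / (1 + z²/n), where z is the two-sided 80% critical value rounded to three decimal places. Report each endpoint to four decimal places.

(0.3013, 0.3829)

Here p̂ = 75/220 = 0.34091 and z = 1.282 (z² = 1.643524).
1 + z²/n = 1.007471.
Adjusted center: (0.34091 + z²/(2n))/1.007471 = 0.34209.
Radicand: p̂(1−p̂)/n + z²/(4n²) = 0.001021319 + 0.000008489 = 0.001029808.
Half-width = 1.282·√0.001029808/1.007471 = 0.04084.
Interval: 0.34209 ± 0.04084 → (0.3013, 0.3829).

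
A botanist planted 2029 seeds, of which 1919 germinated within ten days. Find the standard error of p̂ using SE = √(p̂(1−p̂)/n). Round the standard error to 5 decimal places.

SE = 0.00503

Sample proportion p̂ = 1919/2029 = 0.94579.
p̂(1−p̂) = 0.051271.
SE = √(0.051271/2029) = 0.00503.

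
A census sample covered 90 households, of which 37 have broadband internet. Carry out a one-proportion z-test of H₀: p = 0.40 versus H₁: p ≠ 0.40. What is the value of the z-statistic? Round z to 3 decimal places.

The sample proportion is 37/90 = 0.41111.
SE₀ = √(0.40·0.60/90) = 0.051640.
z = (0.41111 − 0.40)/0.051640 = 0.01111/0.051640 = 0.215.

z = 0.215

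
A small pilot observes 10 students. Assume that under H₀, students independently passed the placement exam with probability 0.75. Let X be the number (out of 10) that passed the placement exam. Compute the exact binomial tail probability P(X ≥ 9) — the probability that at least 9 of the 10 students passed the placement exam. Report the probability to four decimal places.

P = 0.2440

X ~ Binomial(n=10, p=0.75).
P(X ≥ 9) = C(10,9)·0.75^9·0.25^1 + C(10,10)·0.75^10·0.25^0.
= 0.187712 + 0.056314 = 0.2440.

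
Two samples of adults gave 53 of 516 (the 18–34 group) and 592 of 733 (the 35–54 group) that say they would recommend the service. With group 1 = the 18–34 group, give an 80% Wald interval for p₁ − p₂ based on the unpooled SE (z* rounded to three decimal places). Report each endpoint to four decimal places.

p̂₁ = 53/516 = 0.10271, p̂₂ = 592/733 = 0.80764; p̂₁ − p̂₂ = -0.70493.
Unpooled SE = √(p̂₁(1−p̂₁)/n₁ + p̂₂(1−p̂₂)/n₂) = √(0.000178611 + 0.000211948) = 0.019763.
For 80% confidence, z* = 1.282. Margin = 1.282·0.019763 = 0.02534.
So the interval runs from -0.7303 to -0.6796.

(-0.7303, -0.6796)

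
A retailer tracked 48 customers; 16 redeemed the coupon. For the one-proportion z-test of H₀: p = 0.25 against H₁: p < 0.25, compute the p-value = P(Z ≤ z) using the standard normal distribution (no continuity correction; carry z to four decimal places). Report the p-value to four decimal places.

With x = 16 successes in n = 48, p̂ = 0.33333.
Null standard error: √(0.25·0.75/48) = √0.003906250 = 0.062500.
z = (p̂ − p₀)/SE = (16/48 − 0.25)/0.062500 ≈ 1.3333.
From the standard normal, P(Z ≤ z) = 0.9088.

p-value = 0.9088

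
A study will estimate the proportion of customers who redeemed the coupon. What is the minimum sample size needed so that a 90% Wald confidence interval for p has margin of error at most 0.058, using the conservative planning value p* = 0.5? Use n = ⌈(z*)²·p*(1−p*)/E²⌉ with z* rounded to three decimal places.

n = 202

For 90% confidence, z* = 1.645.
p*(1−p*) = 0.2500.
(z*)²·p*(1−p*)/E² = 2.706025·0.2500/0.003364 = 201.102.
Rounding up, n = 202.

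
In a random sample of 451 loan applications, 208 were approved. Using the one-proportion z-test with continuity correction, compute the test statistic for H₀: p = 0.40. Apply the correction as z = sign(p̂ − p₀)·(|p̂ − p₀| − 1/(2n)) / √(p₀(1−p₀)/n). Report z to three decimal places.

z = 2.605

Sample proportion p̂ = 208/451 = 0.46120. p̂ − p₀ = 0.061197.
1/(2n) = 0.001109.
Corrected numerator: |0.061197| − 0.001109 = 0.060088.
Under H₀, SE = √(p₀(1−p₀)/n) = √(0.40·0.60/451) = √0.000532151 = 0.023068.
z = +0.060088/0.023068 = 2.605.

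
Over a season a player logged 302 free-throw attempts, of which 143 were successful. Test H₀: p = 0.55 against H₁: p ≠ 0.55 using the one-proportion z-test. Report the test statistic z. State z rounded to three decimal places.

z = -2.672

p̂ = 143/302 = 0.47351.
Null standard error: √(0.55·0.45/302) = √0.000819536 = 0.028628.
Test statistic: z = -0.07649/0.028628 = -2.672.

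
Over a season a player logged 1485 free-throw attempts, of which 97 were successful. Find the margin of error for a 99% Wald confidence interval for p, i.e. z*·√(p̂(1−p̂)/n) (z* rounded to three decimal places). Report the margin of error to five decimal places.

With x = 97 successes in n = 1485, p̂ = 0.06532.
SE(p̂) = √(0.06532·0.93468/1485) = 0.006412.
For 99% confidence, z* = 2.576.
ME = 2.576·0.006412 = 0.01652.

ME = 0.01652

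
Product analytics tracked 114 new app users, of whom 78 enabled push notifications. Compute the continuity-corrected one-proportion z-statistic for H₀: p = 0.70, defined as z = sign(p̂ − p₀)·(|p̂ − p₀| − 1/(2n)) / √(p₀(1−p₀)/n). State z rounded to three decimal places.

With x = 78 successes in n = 114, p̂ = 0.68421. p̂ − p₀ = -0.015789.
1/(2n) = 0.004386.
Corrected numerator: |-0.015789| − 0.004386 = 0.011403.
SE₀ = √(0.70·0.30/114) = 0.042920.
z = (−)0.011403/0.042920 = -0.266.

z = -0.266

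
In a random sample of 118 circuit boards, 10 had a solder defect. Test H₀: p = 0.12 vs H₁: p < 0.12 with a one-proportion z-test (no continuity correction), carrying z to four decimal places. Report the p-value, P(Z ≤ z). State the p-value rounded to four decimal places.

Sample proportion p̂ = 10/118 = 0.08475.
Null standard error: √(0.12·0.88/118) = √0.000894915 = 0.029915.
z = (p̂ − p₀)/SE = (10/118 − 0.12)/0.029915 ≈ -1.1785.
From the standard normal, P(Z ≤ z) = 0.1193.

p-value = 0.1193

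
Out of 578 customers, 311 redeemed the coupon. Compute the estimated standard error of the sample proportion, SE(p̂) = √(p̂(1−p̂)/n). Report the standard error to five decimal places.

With x = 311 successes in n = 578, p̂ = 0.53806.
p̂(1−p̂) = 0.53806·0.46194 = 0.248551.
SE = √(0.248551/578) = 0.02074.

SE = 0.02074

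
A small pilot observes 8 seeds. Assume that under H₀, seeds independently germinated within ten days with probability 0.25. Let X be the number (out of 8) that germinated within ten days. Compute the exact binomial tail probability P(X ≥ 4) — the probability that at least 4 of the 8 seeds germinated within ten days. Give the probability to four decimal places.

P = 0.1138

X is binomial with n = 8 and p = 0.25.
P(X ≥ 4) = Σ_{j=4}^{8} C(8,j)·0.25^j·0.75^{8−j}.
= 0.086517 + 0.023071 + 0.003845 + 0.000366 + 0.000015 = 0.1138.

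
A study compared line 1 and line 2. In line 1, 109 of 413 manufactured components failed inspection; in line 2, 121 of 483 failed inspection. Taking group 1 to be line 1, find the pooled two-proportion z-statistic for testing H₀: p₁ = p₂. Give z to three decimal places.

Sample proportions: p̂₁ = 109/413 = 0.26392 and p̂₂ = 121/483 = 0.25052.
Pooling: p̂ = 230/896 = 0.25670.
Pooled SE = √[0.1908034·0.00449170] ≈ 0.029275.
z = 0.01340/0.029275 = 0.458.

z = 0.458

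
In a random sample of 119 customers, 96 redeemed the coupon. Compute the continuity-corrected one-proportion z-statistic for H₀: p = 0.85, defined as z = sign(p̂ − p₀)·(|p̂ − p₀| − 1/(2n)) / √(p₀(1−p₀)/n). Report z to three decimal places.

z = -1.194

Sample proportion p̂ = 96/119 = 0.80672. p̂ − p₀ = -0.043277.
1/(2n) = 0.004202.
Corrected numerator: |-0.043277| − 0.004202 = 0.039075.
Null standard error: √(0.85·0.15/119) = √0.001071429 = 0.032733.
z = −0.039075/0.032733 = -1.194.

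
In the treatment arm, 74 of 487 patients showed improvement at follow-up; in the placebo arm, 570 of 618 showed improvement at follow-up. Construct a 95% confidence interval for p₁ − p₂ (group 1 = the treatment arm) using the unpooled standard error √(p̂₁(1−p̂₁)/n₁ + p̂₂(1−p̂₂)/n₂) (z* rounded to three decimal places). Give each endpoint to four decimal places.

p̂₁ = 0.15195, p̂₂ = 0.92233, so the observed difference is -0.77038.
Unpooled SE = √(p̂₁(1−p̂₁)/n₁ + p̂₂(1−p̂₂)/n₂) = √(0.000264603 + 0.000115918) = 0.019507.
z* = 1.960 at the 95% level. Margin = 1.960·0.019507 = 0.03823.
Interval: -0.77038 ± 0.03823 → (-0.8086, -0.7321).

(-0.8086, -0.7321)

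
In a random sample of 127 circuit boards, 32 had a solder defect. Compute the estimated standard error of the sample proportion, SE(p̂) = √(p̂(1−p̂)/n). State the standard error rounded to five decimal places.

The sample proportion is 32/127 = 0.25197.
p̂(1−p̂) = 0.25197·0.74803 = 0.188481.
SE = √(0.188481/127) = 0.03852.

SE = 0.03852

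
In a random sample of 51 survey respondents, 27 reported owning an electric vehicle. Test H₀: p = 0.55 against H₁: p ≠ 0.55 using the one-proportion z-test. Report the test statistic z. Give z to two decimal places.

z = -0.30

Sample proportion p̂ = 27/51 = 0.52941.
Under H₀, SE = √(p₀(1−p₀)/n) = √(0.55·0.45/51) = √0.004852941 = 0.069663.
z = (0.52941 − 0.55)/0.069663 = -0.02059/0.069663 = -0.30.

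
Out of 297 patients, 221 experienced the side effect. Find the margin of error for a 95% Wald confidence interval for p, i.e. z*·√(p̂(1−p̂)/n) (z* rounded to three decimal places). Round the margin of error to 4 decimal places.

ME = 0.0496

p̂ = 221/297 = 0.74411.
SE = √(p̂(1−p̂)/n) = √(0.190411/297) = 0.025320.
z* = 1.960 at the 95% level.
ME = 1.960·0.025320 = 0.0496.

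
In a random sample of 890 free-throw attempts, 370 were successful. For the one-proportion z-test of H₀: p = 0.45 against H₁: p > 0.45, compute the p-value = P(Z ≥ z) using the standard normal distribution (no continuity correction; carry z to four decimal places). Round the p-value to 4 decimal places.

p-value = 0.9801

The sample proportion is 370/890 = 0.41573.
Null standard error: √(0.45·0.55/890) = √0.000278090 = 0.016676.
z = (p̂ − p₀)/SE = (370/890 − 0.45)/0.016676 ≈ -2.0550.
p-value = P(Z ≥ z) with z = -2.0550 → 0.9801.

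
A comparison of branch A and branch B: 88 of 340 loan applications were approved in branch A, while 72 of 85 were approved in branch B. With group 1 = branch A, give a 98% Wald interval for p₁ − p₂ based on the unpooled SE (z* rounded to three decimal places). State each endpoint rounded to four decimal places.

p̂₁ = 88/340 = 0.25882, p̂₂ = 72/85 = 0.84706; p̂₁ − p̂₂ = -0.58824.
Unpooled SE = √(p̂₁(1−p̂₁)/n₁ + p̂₂(1−p̂₂)/n₂) = √(0.000564217 + 0.001524120) = 0.045698.
The 98% critical value is z* = 2.326. Margin of error = 0.10629.
So the interval runs from -0.6945 to -0.4819.

(-0.6945, -0.4819)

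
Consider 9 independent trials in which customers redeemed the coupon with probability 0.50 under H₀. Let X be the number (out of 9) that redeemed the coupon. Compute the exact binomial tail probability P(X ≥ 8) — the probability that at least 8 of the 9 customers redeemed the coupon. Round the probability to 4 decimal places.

X ~ Binomial(n=9, p=0.50).
P(X ≥ 8) = C(9,8)·0.50^8·0.50^1 + C(9,9)·0.50^9·0.50^0.
= 0.017578 + 0.001953 = 0.0195.

P = 0.0195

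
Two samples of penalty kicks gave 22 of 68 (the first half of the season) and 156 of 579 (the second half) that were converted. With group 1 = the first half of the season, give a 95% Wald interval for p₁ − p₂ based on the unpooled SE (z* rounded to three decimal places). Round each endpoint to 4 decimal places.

p̂₁ = 22/68 = 0.32353, p̂₂ = 156/579 = 0.26943; p̂₁ − p̂₂ = 0.05410.
SE = √(0.003218502 + 0.000339961) = √0.003558463 = 0.059653.
The 95% critical value is z* = 1.960. Margin of error = 0.11692.
CI: 0.05410 ± 0.11692 = (-0.0628, 0.1710).

(-0.0628, 0.1710)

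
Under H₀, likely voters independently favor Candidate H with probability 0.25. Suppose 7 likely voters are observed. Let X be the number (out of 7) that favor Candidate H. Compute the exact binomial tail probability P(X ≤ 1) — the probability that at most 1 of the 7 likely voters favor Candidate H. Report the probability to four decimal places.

X is binomial with n = 7 and p = 0.25.
P(X ≤ 1) = C(7,0)·0.25^0·0.75^7 + C(7,1)·0.25^1·0.75^6.
= 0.133484 + 0.311462 = 0.4449.

P = 0.4449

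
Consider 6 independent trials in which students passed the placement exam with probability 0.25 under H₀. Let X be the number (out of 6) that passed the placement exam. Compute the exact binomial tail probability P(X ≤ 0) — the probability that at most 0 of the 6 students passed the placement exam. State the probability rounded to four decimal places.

P = 0.1780

X is binomial with n = 6 and p = 0.25.
P(X ≤ 0) = C(6,0)·0.25^0·0.75^6.
= 0.177979 = 0.1780.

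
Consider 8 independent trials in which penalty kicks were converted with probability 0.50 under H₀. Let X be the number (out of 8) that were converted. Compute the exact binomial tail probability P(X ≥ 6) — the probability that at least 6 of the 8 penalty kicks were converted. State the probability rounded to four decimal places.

X ~ Binomial(n=8, p=0.50).
P(X ≥ 6) = C(8,6)·0.50^6·0.50^2 + C(8,7)·0.50^7·0.50^1 + C(8,8)·0.50^8·0.50^0.
= 0.109375 + 0.031250 + 0.003906 = 0.1445.

P = 0.1445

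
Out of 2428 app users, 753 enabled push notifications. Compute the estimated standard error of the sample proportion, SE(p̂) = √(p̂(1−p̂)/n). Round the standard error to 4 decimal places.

p̂ = 753/2428 = 0.31013.
p̂(1−p̂) = 0.213949.
Dividing by n and taking the root: √0.000088117 = 0.0094.

SE = 0.0094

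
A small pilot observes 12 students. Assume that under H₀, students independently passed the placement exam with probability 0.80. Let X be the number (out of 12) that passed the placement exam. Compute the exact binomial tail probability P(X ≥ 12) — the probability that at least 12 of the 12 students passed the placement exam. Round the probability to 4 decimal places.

X ~ Binomial(n=12, p=0.80).
P(X ≥ 12) = C(12,12)·0.80^12·0.20^0.
= 0.068719 = 0.0687.

P = 0.0687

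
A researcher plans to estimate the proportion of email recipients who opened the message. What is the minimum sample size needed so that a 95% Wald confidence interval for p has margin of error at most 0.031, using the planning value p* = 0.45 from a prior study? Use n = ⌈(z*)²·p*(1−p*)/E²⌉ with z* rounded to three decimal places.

For 95% confidence, z* = 1.960.
p*(1−p*) = 0.45·0.55 = 0.2475.
(z*)²·p*(1−p*)/E² = 3.841600·0.2475/0.000961 = 989.382.
Rounding up, n = 990.

n = 990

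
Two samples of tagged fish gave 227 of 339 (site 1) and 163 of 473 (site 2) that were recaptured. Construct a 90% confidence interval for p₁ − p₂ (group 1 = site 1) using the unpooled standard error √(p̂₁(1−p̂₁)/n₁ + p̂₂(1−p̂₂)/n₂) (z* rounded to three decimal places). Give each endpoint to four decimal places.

p̂₁ = 0.66962, p̂₂ = 0.34461, so the observed difference is 0.32501.
Unpooled SE = √(p̂₁(1−p̂₁)/n₁ + p̂₂(1−p̂₂)/n₂) = √(0.000652597 + 0.000477492) = 0.033617.
For 90% confidence, z* = 1.645. Margin = 1.645·0.033617 = 0.05530.
So the interval runs from 0.2697 to 0.3803.

(0.2697, 0.3803)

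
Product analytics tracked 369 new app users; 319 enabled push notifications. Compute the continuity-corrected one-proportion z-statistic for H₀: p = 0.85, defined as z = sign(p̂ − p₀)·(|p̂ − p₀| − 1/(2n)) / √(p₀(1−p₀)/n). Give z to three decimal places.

Sample proportion p̂ = 319/369 = 0.86450. p̂ − p₀ = 0.014499.
Continuity correction 1/(2n) = 1/738 = 0.001355.
Corrected numerator: |0.014499| − 0.001355 = 0.013144.
SE₀ = √(0.85·0.15/369) = 0.018588.
z = +0.013144/0.018588 = 0.707.

z = 0.707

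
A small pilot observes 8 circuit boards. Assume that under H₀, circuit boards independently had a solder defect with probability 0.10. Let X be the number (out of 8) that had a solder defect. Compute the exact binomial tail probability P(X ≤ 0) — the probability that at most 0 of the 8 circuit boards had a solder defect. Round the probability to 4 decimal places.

P = 0.4305

X ~ Binomial(n=8, p=0.10).
P(X ≤ 0) = C(8,0)·0.10^0·0.90^8.
= 0.430467 = 0.4305.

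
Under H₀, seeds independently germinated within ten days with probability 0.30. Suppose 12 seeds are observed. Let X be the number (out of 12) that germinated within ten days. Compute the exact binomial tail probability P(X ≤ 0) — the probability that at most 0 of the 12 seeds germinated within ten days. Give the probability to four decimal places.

P = 0.0138

X ~ Binomial(n=12, p=0.30).
P(X ≤ 0) = C(12,0)·0.30^0·0.70^12.
= 0.013841 = 0.0138.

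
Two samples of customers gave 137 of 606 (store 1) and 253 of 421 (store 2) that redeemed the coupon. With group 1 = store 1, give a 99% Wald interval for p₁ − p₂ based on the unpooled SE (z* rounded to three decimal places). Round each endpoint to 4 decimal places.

(-0.4503, -0.2994)

p̂₁ = 137/606 = 0.22607, p̂₂ = 253/421 = 0.60095; p̂₁ − p̂₂ = -0.37488.
Unpooled SE = √(p̂₁(1−p̂₁)/n₁ + p̂₂(1−p̂₂)/n₂) = √(0.000288719 + 0.000569618) = 0.029297.
For 99% confidence, z* = 2.576. Margin of error = 0.07547.
CI: -0.37488 ± 0.07547 = (-0.4503, -0.2994).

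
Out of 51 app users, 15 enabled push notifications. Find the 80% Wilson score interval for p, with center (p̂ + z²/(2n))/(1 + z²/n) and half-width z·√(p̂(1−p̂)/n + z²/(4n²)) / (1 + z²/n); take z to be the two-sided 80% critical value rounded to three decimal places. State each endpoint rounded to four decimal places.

Here p̂ = 15/51 = 0.29412 and z = 1.282 (z² = 1.643524).
Denominator 1 + z²/n = 1 + 1.643524/51 = 1.032226.
Adjusted center: (0.29412 + z²/(2n))/1.032226 = 0.30055.
Radicand: p̂(1−p̂)/n + z²/(4n²) = 0.004070832 + 0.000157970 = 0.004228802.
Half-width = 1.282·√0.004228802/1.032226 = 0.08076.
Interval: 0.30055 ± 0.08076 → (0.2198, 0.3813).

(0.2198, 0.3813)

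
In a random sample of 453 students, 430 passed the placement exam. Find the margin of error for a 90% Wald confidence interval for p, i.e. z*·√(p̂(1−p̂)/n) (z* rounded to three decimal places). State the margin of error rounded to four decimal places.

The sample proportion is 430/453 = 0.94923.
Standard error of p̂: √(0.048195/453) = √0.000106390 = 0.010315.
The 90% critical value is z* = 1.645.
ME = 1.645·0.010315 = 0.0170.

ME = 0.0170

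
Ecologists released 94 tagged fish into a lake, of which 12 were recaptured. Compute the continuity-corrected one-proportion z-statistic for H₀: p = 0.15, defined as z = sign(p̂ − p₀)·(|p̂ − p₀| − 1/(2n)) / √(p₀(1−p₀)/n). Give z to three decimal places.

z = -0.462

p̂ = 12/94 = 0.12766. p̂ − p₀ = -0.022340.
1/(2n) = 0.005319.
Corrected numerator: |-0.022340| − 0.005319 = 0.017021.
SE₀ = √(0.15·0.85/94) = 0.036829.
z = (−)0.017021/0.036829 = -0.462.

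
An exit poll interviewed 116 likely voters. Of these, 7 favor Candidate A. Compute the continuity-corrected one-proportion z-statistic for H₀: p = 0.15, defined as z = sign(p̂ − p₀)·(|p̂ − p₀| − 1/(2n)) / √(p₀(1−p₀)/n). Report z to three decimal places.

z = -2.574

With x = 7 successes in n = 116, p̂ = 0.06034. p̂ − p₀ = -0.089655.
1/(2n) = 0.004310.
Corrected numerator: |-0.089655| − 0.004310 = 0.085345.
SE₀ = √(0.15·0.85/116) = 0.033153.
z = −0.085345/0.033153 = -2.574.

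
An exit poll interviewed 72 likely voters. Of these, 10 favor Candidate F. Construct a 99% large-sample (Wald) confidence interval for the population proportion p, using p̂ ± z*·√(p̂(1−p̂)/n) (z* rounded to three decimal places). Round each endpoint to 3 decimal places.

(0.034, 0.244)

p̂ = 10/72 = 0.13889.
Standard error of p̂: √(0.119599/72) = √0.001661094 = 0.040757.
The 99% critical value is z* = 2.576.
Margin = 2.576·0.040757 = 0.10499.
So the interval runs from 0.034 to 0.244.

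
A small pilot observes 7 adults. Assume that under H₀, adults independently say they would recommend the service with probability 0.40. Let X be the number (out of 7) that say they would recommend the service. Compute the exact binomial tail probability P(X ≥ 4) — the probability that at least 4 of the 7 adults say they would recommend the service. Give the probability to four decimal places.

P = 0.2898

X ~ Binomial(n=7, p=0.40).
P(X ≥ 4) = C(7,4)·0.40^4·0.60^3 + C(7,5)·0.40^5·0.60^2 + C(7,6)·0.40^6·0.60^1 + C(7,7)·0.40^7·0.60^0.
= 0.193536 + 0.077414 + 0.017203 + 0.001638 = 0.2898.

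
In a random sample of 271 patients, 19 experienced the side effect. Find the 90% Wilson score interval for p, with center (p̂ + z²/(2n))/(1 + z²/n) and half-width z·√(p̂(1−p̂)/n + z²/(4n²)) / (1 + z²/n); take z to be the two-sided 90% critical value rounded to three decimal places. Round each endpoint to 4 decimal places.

p̂ = 19/271 = 0.07011; z = 1.645, so z² = 2.706025.
Denominator 1 + z²/n = 1 + 2.706025/271 = 1.009985.
Adjusted center: (0.07011 + z²/(2n))/1.009985 = 0.07436.
Radicand: p̂(1−p̂)/n + z²/(4n²) = 0.000240573 + 0.000009212 = 0.000249785.
Half-width = 1.645·√0.000249785/1.009985 = 0.02574.
Interval: 0.07436 ± 0.02574 → (0.0486, 0.1001).

(0.0486, 0.1001)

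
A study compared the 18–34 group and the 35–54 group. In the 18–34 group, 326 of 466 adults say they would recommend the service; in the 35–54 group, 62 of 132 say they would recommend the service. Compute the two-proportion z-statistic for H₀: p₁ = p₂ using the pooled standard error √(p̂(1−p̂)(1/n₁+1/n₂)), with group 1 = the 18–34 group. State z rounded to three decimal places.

p̂₁ = 326/466 = 0.69957, p̂₂ = 62/132 = 0.46970.
Pooled p̂ = (326+62)/(466+132) = 388/598 = 0.64883.
Pooled SE = √[0.2278498·0.00972168] ≈ 0.047065.
z = 0.22987/0.047065 = 4.884.

z = 4.884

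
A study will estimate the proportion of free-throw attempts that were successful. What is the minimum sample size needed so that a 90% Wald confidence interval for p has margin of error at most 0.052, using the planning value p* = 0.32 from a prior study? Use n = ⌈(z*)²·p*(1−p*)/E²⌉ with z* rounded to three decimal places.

n = 218

For 90% confidence, z* = 1.645.
p*(1−p*) = 0.2176.
(z*)²·p*(1−p*)/E² = 2.706025·0.2176/0.002704 = 217.763.
⌈217.763⌉ = 218.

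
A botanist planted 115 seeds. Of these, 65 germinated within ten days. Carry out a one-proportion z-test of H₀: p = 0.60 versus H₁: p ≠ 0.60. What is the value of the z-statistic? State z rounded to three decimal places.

z = -0.761

p̂ = 65/115 = 0.56522.
Null standard error: √(0.60·0.40/115) = √0.002086957 = 0.045683.
z = (0.56522 − 0.60)/0.045683 = -0.03478/0.045683 = -0.761.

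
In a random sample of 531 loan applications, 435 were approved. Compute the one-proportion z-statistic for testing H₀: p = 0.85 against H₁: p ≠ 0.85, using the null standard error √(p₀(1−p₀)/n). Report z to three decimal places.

z = -1.987

Sample proportion p̂ = 435/531 = 0.81921.
SE₀ = √(0.85·0.15/531) = 0.015496.
Test statistic: z = -0.03079/0.015496 = -1.987.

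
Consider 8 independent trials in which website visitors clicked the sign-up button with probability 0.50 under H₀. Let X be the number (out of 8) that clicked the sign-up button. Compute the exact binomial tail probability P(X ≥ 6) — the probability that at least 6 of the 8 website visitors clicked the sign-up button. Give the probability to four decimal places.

X ~ Binomial(n=8, p=0.50).
P(X ≥ 6) = C(8,6)·0.50^6·0.50^2 + C(8,7)·0.50^7·0.50^1 + C(8,8)·0.50^8·0.50^0.
= 0.109375 + 0.031250 + 0.003906 = 0.1445.

P = 0.1445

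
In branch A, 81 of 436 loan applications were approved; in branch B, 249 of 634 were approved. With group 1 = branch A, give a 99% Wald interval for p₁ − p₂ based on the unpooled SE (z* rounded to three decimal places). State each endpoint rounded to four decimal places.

(-0.2762, -0.1377)

p̂₁ = 81/436 = 0.18578, p̂₂ = 249/634 = 0.39274; p̂₁ − p̂₂ = -0.20696.
Unpooled SE = √(p̂₁(1−p̂₁)/n₁ + p̂₂(1−p̂₂)/n₂) = √(0.000346940 + 0.000376177) = 0.026891.
For 99% confidence, z* = 2.576. Margin = 2.576·0.026891 = 0.06927.
Interval: -0.20696 ± 0.06927 → (-0.2762, -0.1377).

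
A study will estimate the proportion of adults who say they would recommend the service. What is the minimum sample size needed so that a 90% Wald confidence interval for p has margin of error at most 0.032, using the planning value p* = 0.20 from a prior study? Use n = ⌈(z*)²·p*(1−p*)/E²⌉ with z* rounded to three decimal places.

For 90% confidence, z* = 1.645.
p*(1−p*) = 0.20·0.80 = 0.1600.
(z*)²·p*(1−p*)/E² = 2.706025·0.1600/0.001024 = 422.816.
⌈422.816⌉ = 423.

n = 423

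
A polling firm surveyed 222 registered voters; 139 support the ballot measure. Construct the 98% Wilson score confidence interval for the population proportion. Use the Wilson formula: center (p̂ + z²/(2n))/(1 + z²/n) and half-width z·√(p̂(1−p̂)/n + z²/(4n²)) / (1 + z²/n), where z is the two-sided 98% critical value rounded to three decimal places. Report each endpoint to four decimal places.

Here p̂ = 139/222 = 0.62613 and z = 2.326 (z² = 5.410276).
1 + z²/n = 1.024371.
Adjusted center: (0.62613 + z²/(2n))/1.024371 = 0.62313.
Radicand: p̂(1−p̂)/n + z²/(4n²) = 0.001054469 + 0.000027444 = 0.001081913.
Half-width = 2.326·√0.001081913/1.024371 = 0.07469.
CI: 0.62313 ± 0.07469 = (0.5484, 0.6978).

(0.5484, 0.6978)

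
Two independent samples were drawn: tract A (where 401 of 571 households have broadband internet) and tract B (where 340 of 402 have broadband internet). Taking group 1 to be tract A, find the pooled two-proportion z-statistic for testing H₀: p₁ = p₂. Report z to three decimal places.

z = -5.172

Sample proportions: p̂₁ = 401/571 = 0.70228 and p̂₂ = 340/402 = 0.84577.
Pooling: p̂ = 741/973 = 0.76156.
SE = √[p̂(1−p̂)(1/n₁+1/n₂)] = √[0.76156·0.23844·(1/571+1/402)] ≈ 0.027744.
z = -0.14349/0.027744 = -5.172.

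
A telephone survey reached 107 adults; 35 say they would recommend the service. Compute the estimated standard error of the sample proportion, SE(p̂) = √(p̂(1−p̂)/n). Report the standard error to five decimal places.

With x = 35 successes in n = 107, p̂ = 0.32710.
p̂(1−p̂) = 0.32710·0.67290 = 0.220106.
Dividing by n and taking the root: √0.002057065 = 0.04535.

SE = 0.04535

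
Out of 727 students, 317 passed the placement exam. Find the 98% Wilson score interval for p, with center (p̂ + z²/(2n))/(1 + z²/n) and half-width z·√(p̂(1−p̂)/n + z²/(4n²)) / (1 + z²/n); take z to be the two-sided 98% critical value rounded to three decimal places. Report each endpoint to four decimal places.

Here p̂ = 317/727 = 0.43604 and z = 2.326 (z² = 5.410276).
Denominator 1 + z²/n = 1 + 5.410276/727 = 1.007442.
Center = (0.43604 + 0.003721)/1.007442 = 0.43651.
Radicand: p̂(1−p̂)/n + z²/(4n²) = 0.000338252 + 0.000002559 = 0.000340811.
Half-width = 2.326·√0.000340811/1.007442 = 0.04262.
CI: 0.43651 ± 0.04262 = (0.3939, 0.4791).

(0.3939, 0.4791)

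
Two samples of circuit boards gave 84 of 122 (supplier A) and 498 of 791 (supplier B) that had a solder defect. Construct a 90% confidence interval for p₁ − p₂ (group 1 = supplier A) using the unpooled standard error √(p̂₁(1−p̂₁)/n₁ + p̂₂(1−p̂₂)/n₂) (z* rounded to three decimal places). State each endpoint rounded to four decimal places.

(-0.0156, 0.1335)

p̂₁ = 84/122 = 0.68852, p̂₂ = 498/791 = 0.62958; p̂₁ − p̂₂ = 0.05894.
SE = √(0.001757856 + 0.000294827) = √0.002052683 = 0.045307.
The 90% critical value is z* = 1.645. Margin of error = 0.07453.
Interval: 0.05894 ± 0.07453 → (-0.0156, 0.1335).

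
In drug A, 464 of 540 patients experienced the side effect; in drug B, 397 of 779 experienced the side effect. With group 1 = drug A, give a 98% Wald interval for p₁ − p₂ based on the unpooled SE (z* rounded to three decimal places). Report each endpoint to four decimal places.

(0.2953, 0.4039)

p̂₁ = 464/540 = 0.85926, p̂₂ = 397/779 = 0.50963; p̂₁ − p̂₂ = 0.34963.
SE = √(0.000223950 + 0.000320805) = √0.000544755 = 0.023340.
The 98% critical value is z* = 2.326. Margin of error = 0.05429.
So the interval runs from 0.2953 to 0.4039.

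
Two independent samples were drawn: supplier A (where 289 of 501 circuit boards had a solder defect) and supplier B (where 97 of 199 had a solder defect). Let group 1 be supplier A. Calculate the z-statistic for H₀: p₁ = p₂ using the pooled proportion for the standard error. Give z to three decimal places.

Sample proportions: p̂₁ = 289/501 = 0.57685 and p̂₂ = 97/199 = 0.48744.
Pooled p̂ = (289+97)/(501+199) = 386/700 = 0.55143.
Pooled SE = √[0.2473551·0.00702113] ≈ 0.041674.
z = 0.08941/0.041674 = 2.145.

z = 2.145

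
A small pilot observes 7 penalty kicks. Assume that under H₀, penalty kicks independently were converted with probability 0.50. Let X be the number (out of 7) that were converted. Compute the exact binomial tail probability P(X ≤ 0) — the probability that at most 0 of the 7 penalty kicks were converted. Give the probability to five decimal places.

X ~ Binomial(n=7, p=0.50).
P(X ≤ 0) = C(7,0)·0.50^0·0.50^7.
= 0.007812 = 0.00781.

P = 0.00781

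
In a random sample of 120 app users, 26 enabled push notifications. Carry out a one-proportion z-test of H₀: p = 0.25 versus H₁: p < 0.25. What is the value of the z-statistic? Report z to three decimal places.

z = -0.843

p̂ = 26/120 = 0.21667.
Null standard error: √(0.25·0.75/120) = √0.001562500 = 0.039528.
Test statistic: z = -0.03333/0.039528 = -0.843.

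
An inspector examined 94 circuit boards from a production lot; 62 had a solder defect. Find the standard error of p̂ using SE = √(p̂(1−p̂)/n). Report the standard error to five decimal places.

SE = 0.04887

The sample proportion is 62/94 = 0.65957.
p̂(1−p̂) = 0.224537.
Dividing by n and taking the root: √0.002388691 = 0.04887.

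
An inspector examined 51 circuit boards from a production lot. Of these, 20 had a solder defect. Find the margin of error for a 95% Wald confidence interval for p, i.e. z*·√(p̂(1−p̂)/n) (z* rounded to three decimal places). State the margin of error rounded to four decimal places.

With x = 20 successes in n = 51, p̂ = 0.39216.
SE(p̂) = √(0.39216·0.60784/51) = 0.068366.
The 95% critical value is z* = 1.960.
ME = 1.960·0.068366 = 0.1340.

ME = 0.1340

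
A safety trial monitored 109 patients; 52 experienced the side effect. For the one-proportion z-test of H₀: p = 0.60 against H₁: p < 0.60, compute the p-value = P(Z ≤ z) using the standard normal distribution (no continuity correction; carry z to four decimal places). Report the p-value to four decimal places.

With x = 52 successes in n = 109, p̂ = 0.47706.
Under H₀, SE = √(p₀(1−p₀)/n) = √(0.60·0.40/109) = √0.002201835 = 0.046924.
z = (p̂ − p₀)/SE = (52/109 − 0.60)/0.046924 ≈ -2.6199.
From the standard normal, P(Z ≤ z) = 0.0044.

p-value = 0.0044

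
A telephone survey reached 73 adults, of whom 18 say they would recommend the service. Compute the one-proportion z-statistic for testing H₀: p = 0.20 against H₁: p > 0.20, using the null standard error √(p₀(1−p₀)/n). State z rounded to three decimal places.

The sample proportion is 18/73 = 0.24658.
Under H₀, SE = √(p₀(1−p₀)/n) = √(0.20·0.80/73) = √0.002191781 = 0.046816.
Test statistic: z = 0.04658/0.046816 = 0.995.

z = 0.995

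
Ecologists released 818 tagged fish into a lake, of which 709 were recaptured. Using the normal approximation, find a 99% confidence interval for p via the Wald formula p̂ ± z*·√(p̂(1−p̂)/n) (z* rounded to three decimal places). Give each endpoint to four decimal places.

With x = 709 successes in n = 818, p̂ = 0.86675.
SE = √(p̂(1−p̂)/n) = √(0.115496/818) = 0.011882.
The 99% critical value is z* = 2.576.
Margin of error: 2.576 × 0.011882 = 0.03061.
CI: 0.86675 ± 0.03061 = (0.8361, 0.8974).

(0.8361, 0.8974)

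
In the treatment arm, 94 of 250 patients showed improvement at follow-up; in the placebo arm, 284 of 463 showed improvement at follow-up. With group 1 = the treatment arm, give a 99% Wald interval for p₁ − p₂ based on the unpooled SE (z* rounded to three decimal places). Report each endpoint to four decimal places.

p̂₁ = 94/250 = 0.37600, p̂₂ = 284/463 = 0.61339; p̂₁ − p̂₂ = -0.23739.
Unpooled SE = √(p̂₁(1−p̂₁)/n₁ + p̂₂(1−p̂₂)/n₂) = √(0.000938496 + 0.000512187) = 0.038088.
The 99% critical value is z* = 2.576. Margin of error = 0.09811.
Interval: -0.23739 ± 0.09811 → (-0.3355, -0.1393).

(-0.3355, -0.1393)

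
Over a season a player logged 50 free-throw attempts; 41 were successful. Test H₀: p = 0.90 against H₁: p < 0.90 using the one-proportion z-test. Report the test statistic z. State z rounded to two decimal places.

z = -1.89

Sample proportion p̂ = 41/50 = 0.82000.
Null standard error: √(0.90·0.10/50) = √0.001800000 = 0.042426.
Test statistic: z = -0.08000/0.042426 = -1.89.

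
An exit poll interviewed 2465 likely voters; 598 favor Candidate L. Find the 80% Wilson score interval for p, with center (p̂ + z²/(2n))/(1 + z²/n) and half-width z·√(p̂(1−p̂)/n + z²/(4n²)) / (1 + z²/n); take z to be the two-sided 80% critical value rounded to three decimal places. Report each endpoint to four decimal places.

(0.2317, 0.2538)

p̂ = 598/2465 = 0.24260; z = 1.282, so z² = 1.643524.
1 + z²/n = 1.000667.
Center = (0.24260 + 0.000333)/1.000667 = 0.24277.
Radicand: p̂(1−p̂)/n + z²/(4n²) = 0.000074541 + 0.000000068 = 0.000074609.
Half-width = z·√(radicand)/denom = 1.282·0.008638/1.000667 = 0.01107.
CI: 0.24277 ± 0.01107 = (0.2317, 0.2538).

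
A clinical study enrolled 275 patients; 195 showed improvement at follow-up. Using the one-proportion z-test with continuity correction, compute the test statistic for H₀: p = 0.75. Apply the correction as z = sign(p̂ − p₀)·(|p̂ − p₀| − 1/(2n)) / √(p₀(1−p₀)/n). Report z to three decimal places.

z = -1.497

The sample proportion is 195/275 = 0.70909. p̂ − p₀ = -0.040909.
1/(2n) = 0.001818.
Corrected numerator: |-0.040909| − 0.001818 = 0.039091.
SE₀ = √(0.75·0.25/275) = 0.026112.
z = −0.039091/0.026112 = -1.497.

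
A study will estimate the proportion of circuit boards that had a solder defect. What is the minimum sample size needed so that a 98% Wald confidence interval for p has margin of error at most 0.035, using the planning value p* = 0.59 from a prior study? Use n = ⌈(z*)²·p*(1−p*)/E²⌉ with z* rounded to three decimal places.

n = 1069

The 98% critical value is z* = 2.326.
p*(1−p*) = 0.59·0.41 = 0.2419.
(z*)²·p*(1−p*)/E² = 5.410276·0.2419/0.001225 = 1068.364.
⌈1068.364⌉ = 1069.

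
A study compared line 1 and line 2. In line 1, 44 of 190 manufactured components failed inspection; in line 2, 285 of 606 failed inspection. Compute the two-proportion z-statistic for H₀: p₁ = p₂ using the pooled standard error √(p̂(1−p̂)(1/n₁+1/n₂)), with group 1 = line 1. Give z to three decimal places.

Sample proportions: p̂₁ = 44/190 = 0.23158 and p̂₂ = 285/606 = 0.47030.
Pooling: p̂ = 329/796 = 0.41332.
SE = √[p̂(1−p̂)(1/n₁+1/n₂)] = √[0.41332·0.58668·(1/190+1/606)] ≈ 0.040944.
z = (p̂₁ − p̂₂)/SE = (0.23158 − 0.47030)/0.040944 = -0.23872/0.040944 = -5.830.

z = -5.830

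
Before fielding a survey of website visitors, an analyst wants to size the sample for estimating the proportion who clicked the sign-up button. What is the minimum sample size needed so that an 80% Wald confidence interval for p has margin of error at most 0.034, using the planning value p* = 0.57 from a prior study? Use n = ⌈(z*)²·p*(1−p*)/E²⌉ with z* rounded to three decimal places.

z* = 1.282 at the 80% level.
p*(1−p*) = 0.2451.
(z*)²·p*(1−p*)/E² = 1.643524·0.2451/0.001156 = 348.467.
⌈348.467⌉ = 349.

n = 349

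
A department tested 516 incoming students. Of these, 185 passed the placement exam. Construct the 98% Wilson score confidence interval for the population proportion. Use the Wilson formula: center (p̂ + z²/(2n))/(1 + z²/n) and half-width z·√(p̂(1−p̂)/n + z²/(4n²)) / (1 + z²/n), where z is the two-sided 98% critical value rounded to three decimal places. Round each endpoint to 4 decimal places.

(0.3111, 0.4089)

p̂ = 185/516 = 0.35853; z = 2.326, so z² = 5.410276.
Denominator 1 + z²/n = 1 + 5.410276/516 = 1.010485.
Adjusted center: (0.35853 + z²/(2n))/1.010485 = 0.36000.
Radicand: p̂(1−p̂)/n + z²/(4n²) = 0.000445708 + 0.000005080 = 0.000450788.
Half-width = 2.326·√0.000450788/1.010485 = 0.04887.
Interval: 0.36000 ± 0.04887 → (0.3111, 0.4089).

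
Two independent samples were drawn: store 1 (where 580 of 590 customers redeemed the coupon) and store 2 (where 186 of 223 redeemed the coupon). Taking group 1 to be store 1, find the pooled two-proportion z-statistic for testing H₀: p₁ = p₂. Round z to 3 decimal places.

z = 8.120

p̂₁ = 580/590 = 0.98305, p̂₂ = 186/223 = 0.83408.
Pooling: p̂ = 766/813 = 0.94219.
Pooled SE = √[0.0544685·0.00617922] ≈ 0.018346.
z = 0.14897/0.018346 = 8.120.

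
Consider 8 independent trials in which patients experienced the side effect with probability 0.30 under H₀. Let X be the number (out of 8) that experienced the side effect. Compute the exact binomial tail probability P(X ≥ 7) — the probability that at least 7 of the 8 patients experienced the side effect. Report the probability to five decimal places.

P = 0.00129

X is binomial with n = 8 and p = 0.30.
P(X ≥ 7) = C(8,7)·0.30^7·0.70^1 + C(8,8)·0.30^8·0.70^0.
= 0.001225 + 0.000066 = 0.00129.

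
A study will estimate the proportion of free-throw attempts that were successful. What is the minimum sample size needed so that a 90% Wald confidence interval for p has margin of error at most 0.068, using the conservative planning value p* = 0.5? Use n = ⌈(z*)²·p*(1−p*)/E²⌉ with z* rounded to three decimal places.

The 90% critical value is z* = 1.645.
p*(1−p*) = 0.2500.
(z*)²·p*(1−p*)/E² = 2.706025·0.2500/0.004624 = 146.303.
Rounding up, n = 147.

n = 147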